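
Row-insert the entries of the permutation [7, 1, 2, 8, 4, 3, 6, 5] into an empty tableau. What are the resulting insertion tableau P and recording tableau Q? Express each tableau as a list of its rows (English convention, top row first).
P = [[1, 2, 3, 5], [4, 6], [7, 8]], Q = [[1, 3, 4, 7], [2, 5], [6, 8]]

Insert each entry of the permutation into P by Schensted row insertion, recording in Q the position of each new cell.

Insert 7: appended to row 1. P = [[7]].
Insert 1: 1 bumps 7 from row 1; 7 starts row 2. P = [[1], [7]].
Insert 2: appended to row 1. P = [[1, 2], [7]].
Insert 8: appended to row 1. P = [[1, 2, 8], [7]].
Insert 4: 4 bumps 8 from row 1; 8 appends to row 2. P = [[1, 2, 4], [7, 8]].
Insert 3: 3 bumps 4 from row 1; 4 bumps 7 from row 2; 7 starts row 3. P = [[1, 2, 3], [4, 8], [7]].
Insert 6: appended to row 1. P = [[1, 2, 3, 6], [4, 8], [7]].
Insert 5: 5 bumps 6 from row 1; 6 bumps 8 from row 2; 8 appends to row 3. P = [[1, 2, 3, 5], [4, 6], [7, 8]].

So P = [[1, 2, 3, 5], [4, 6], [7, 8]], Q = [[1, 3, 4, 7], [2, 5], [6, 8]].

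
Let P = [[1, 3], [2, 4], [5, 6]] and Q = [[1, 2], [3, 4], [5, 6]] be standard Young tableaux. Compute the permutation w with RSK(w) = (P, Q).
Reverse the RSK construction: for i from n down to 1, find the cell of Q containing i, remove the entry at that cell from P, and reverse-bump it up through P; the value ejected from row 1 is w(i).

Step i=6: Q has 6 at row 3, column 2; remove 6 from row 3 of P and reverse-bump: 6 enters row 2 and ejects 4; 4 enters row 1 and ejects 3. So w(6) = 3. P is now [[1, 4], [2, 6], [5]].
Step i=5: Q has 5 at row 3, column 1; remove 5 from row 3 of P and reverse-bump: 5 enters row 2 and ejects 2; 2 enters row 1 and ejects 1. So w(5) = 1. P is now [[2, 4], [5, 6]].
Step i=4: Q has 4 at row 2, column 2; remove 6 from row 2 of P and reverse-bump: 6 enters row 1 and ejects 4. So w(4) = 4. P is now [[2, 6], [5]].
Step i=3: Q has 3 at row 2, column 1; remove 5 from row 2 of P and reverse-bump: 5 enters row 1 and ejects 2. So w(3) = 2. P is now [[5, 6]].
Step i=2: Q has 2 at row 1, column 2; remove that cell from P, ejecting 6. So w(2) = 6. P is now [[5]].
Step i=1: Q has 1 at row 1, column 1; remove that cell from P, ejecting 5. So w(1) = 5. P is now [].

So w = 5 6 2 4 1 3.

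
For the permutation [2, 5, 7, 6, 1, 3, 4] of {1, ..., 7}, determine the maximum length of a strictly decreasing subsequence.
3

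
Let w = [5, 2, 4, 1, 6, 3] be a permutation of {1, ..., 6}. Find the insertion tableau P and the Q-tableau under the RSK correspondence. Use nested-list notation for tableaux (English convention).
Insert each entry of the permutation into P by Schensted row insertion, recording in Q the position of each new cell.

Insert 5: appended to row 1. P = [[5]].
Insert 2: 2 bumps 5 from row 1; 5 starts row 2. P = [[2], [5]].
Insert 4: appended to row 1. P = [[2, 4], [5]].
Insert 1: 1 bumps 2 from row 1; 2 bumps 5 from row 2; 5 starts row 3. P = [[1, 4], [2], [5]].
Insert 6: appended to row 1. P = [[1, 4, 6], [2], [5]].
Insert 3: 3 bumps 4 from row 1; 4 appends to row 2. P = [[1, 3, 6], [2, 4], [5]].

So P = [[1, 3, 6], [2, 4], [5]], Q = [[1, 3, 5], [2, 6], [4]].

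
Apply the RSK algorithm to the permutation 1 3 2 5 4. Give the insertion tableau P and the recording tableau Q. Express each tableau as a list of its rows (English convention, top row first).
P = [[1, 2, 4], [3, 5]], Q = [[1, 2, 4], [3, 5]]

Insert each entry of the permutation into P by Schensted row insertion, recording in Q the position of each new cell.

Insert 1: appended to row 1. P = [[1]].
Insert 3: appended to row 1. P = [[1, 3]].
Insert 2: 2 bumps 3 from row 1; 3 starts row 2. P = [[1, 2], [3]].
Insert 5: appended to row 1. P = [[1, 2, 5], [3]].
Insert 4: 4 bumps 5 from row 1; 5 appends to row 2. P = [[1, 2, 4], [3, 5]].

So P = [[1, 2, 4], [3, 5]], Q = [[1, 2, 4], [3, 5]].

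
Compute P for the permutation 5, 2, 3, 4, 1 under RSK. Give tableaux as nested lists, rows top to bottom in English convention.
P = [[1, 3, 4], [2], [5]]

Insert 5: appended to row 1. P = [[5]].
Insert 2: 2 bumps 5 from row 1; 5 starts row 2. P = [[2], [5]].
Insert 3: appended to row 1. P = [[2, 3], [5]].
Insert 4: appended to row 1. P = [[2, 3, 4], [5]].
Insert 1: 1 bumps 2 from row 1; 2 bumps 5 from row 2; 5 starts row 3. P = [[1, 3, 4], [2], [5]].

So P = [[1, 3, 4], [2], [5]].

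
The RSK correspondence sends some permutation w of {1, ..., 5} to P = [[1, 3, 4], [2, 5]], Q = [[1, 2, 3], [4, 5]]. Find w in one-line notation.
Reverse the RSK construction: for i from n down to 1, find the cell of Q containing i, remove the entry at that cell from P, and reverse-bump it up through P; the value ejected from row 1 is w(i).

Step i=5: Q has 5 at row 2, column 2; remove 5 from row 2 of P and reverse-bump: 5 enters row 1 and ejects 4. So w(5) = 4. P is now [[1, 3, 5], [2]].
Step i=4: Q has 4 at row 2, column 1; remove 2 from row 2 of P and reverse-bump: 2 enters row 1 and ejects 1. So w(4) = 1. P is now [[2, 3, 5]].
Step i=3: Q has 3 at row 1, column 3; remove that cell from P, ejecting 5. So w(3) = 5. P is now [[2, 3]].
Step i=2: Q has 2 at row 1, column 2; remove that cell from P, ejecting 3. So w(2) = 3. P is now [[2]].
Step i=1: Q has 1 at row 1, column 1; remove that cell from P, ejecting 2. So w(1) = 2. P is now [].

So w = 2 3 5 1 4.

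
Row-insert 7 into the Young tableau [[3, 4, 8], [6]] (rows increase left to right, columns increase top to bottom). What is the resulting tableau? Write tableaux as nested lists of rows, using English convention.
In row 1, 7 replaces 8 (the leftmost entry greater than 7); 8 is bumped to row 2. 8 is appended to row 2. The new tableau is [[3, 4, 7], [6, 8]].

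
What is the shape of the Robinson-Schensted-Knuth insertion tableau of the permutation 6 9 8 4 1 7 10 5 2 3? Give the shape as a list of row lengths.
Row-insert each entry into an empty tableau.

After inserting 6: P = [[6]].
After inserting 9: P = [[6, 9]].
After inserting 8: P = [[6, 8], [9]].
After inserting 4: P = [[4, 8], [6], [9]].
After inserting 1: P = [[1, 8], [4], [6], [9]].
After inserting 7: P = [[1, 7], [4, 8], [6], [9]].
After inserting 10: P = [[1, 7, 10], [4, 8], [6], [9]].
After inserting 5: P = [[1, 5, 10], [4, 7], [6, 8], [9]].
After inserting 2: P = [[1, 2, 10], [4, 5], [6, 7], [8], [9]].
After inserting 3: P = [[1, 2, 3], [4, 5, 10], [6, 7], [8], [9]].

The final insertion tableau P = [[1, 2, 3], [4, 5, 10], [6, 7], [8], [9]] has shape [3, 3, 2, 1, 1].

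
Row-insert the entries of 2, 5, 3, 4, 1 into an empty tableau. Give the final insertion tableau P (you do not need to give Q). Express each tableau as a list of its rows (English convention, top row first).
Insert 2: appended to row 1. P = [[2]].
Insert 5: appended to row 1. P = [[2, 5]].
Insert 3: 3 bumps 5 from row 1; 5 starts row 2. P = [[2, 3], [5]].
Insert 4: appended to row 1. P = [[2, 3, 4], [5]].
Insert 1: 1 bumps 2 from row 1; 2 bumps 5 from row 2; 5 starts row 3. P = [[1, 3, 4], [2], [5]].

So P = [[1, 3, 4], [2], [5]].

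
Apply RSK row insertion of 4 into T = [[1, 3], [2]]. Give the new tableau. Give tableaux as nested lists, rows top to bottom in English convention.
4 is larger than every entry of row 1, so it is appended to row 1. The new tableau is [[1, 3, 4], [2]].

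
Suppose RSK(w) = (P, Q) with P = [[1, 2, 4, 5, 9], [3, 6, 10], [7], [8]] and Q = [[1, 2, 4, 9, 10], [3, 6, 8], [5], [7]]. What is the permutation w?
Reverse the RSK construction: for i from n down to 1, find the cell of Q containing i, remove the entry at that cell from P, and reverse-bump it up through P; the value ejected from row 1 is w(i).

Step i=10: Q has 10 at row 1, column 5; remove that cell from P, ejecting 9. So w(10) = 9. P is now [[1, 2, 4, 5], [3, 6, 10], [7], [8]].
Step i=9: Q has 9 at row 1, column 4; remove that cell from P, ejecting 5. So w(9) = 5. P is now [[1, 2, 4], [3, 6, 10], [7], [8]].
Step i=8: Q has 8 at row 2, column 3; remove 10 from row 2 of P and reverse-bump: 10 enters row 1 and ejects 4. So w(8) = 4. P is now [[1, 2, 10], [3, 6], [7], [8]].
Step i=7: Q has 7 at row 4, column 1; remove 8 from row 4 of P and reverse-bump: 8 enters row 3 and ejects 7; 7 enters row 2 and ejects 6; 6 enters row 1 and ejects 2. So w(7) = 2. P is now [[1, 6, 10], [3, 7], [8]].
Step i=6: Q has 6 at row 2, column 2; remove 7 from row 2 of P and reverse-bump: 7 enters row 1 and ejects 6. So w(6) = 6. P is now [[1, 7, 10], [3], [8]].
Step i=5: Q has 5 at row 3, column 1; remove 8 from row 3 of P and reverse-bump: 8 enters row 2 and ejects 3; 3 enters row 1 and ejects 1. So w(5) = 1. P is now [[3, 7, 10], [8]].
Step i=4: Q has 4 at row 1, column 3; remove that cell from P, ejecting 10. So w(4) = 10. P is now [[3, 7], [8]].
Step i=3: Q has 3 at row 2, column 1; remove 8 from row 2 of P and reverse-bump: 8 enters row 1 and ejects 7. So w(3) = 7. P is now [[3, 8]].
Step i=2: Q has 2 at row 1, column 2; remove that cell from P, ejecting 8. So w(2) = 8. P is now [[3]].
Step i=1: Q has 1 at row 1, column 1; remove that cell from P, ejecting 3. So w(1) = 3. P is now [].

So w = 3 8 7 10 1 6 2 4 5 9.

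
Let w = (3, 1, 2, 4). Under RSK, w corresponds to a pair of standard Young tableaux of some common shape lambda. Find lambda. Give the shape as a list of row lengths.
Row-insert each entry into an empty tableau.

After inserting 3: P = [[3]].
After inserting 1: P = [[1], [3]].
After inserting 2: P = [[1, 2], [3]].
After inserting 4: P = [[1, 2, 4], [3]].

The final insertion tableau P = [[1, 2, 4], [3]] has shape [3, 1].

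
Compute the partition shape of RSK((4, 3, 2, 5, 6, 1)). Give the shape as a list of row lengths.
[3, 1, 1, 1]

Row-insert each entry into an empty tableau.

After inserting 4: P = [[4]].
After inserting 3: P = [[3], [4]].
After inserting 2: P = [[2], [3], [4]].
After inserting 5: P = [[2, 5], [3], [4]].
After inserting 6: P = [[2, 5, 6], [3], [4]].
After inserting 1: P = [[1, 5, 6], [2], [3], [4]].

The final insertion tableau P = [[1, 5, 6], [2], [3], [4]] has shape [3, 1, 1, 1].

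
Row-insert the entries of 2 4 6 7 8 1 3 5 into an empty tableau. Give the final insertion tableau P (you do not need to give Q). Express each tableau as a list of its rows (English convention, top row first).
P = [[1, 3, 5, 7, 8], [2, 4, 6]]

Insert 2: appended to row 1. P = [[2]].
Insert 4: appended to row 1. P = [[2, 4]].
Insert 6: appended to row 1. P = [[2, 4, 6]].
Insert 7: appended to row 1. P = [[2, 4, 6, 7]].
Insert 8: appended to row 1. P = [[2, 4, 6, 7, 8]].
Insert 1: 1 bumps 2 from row 1; 2 starts row 2. P = [[1, 4, 6, 7, 8], [2]].
Insert 3: 3 bumps 4 from row 1; 4 appends to row 2. P = [[1, 3, 6, 7, 8], [2, 4]].
Insert 5: 5 bumps 6 from row 1; 6 appends to row 2. P = [[1, 3, 5, 7, 8], [2, 4, 6]].

So P = [[1, 3, 5, 7, 8], [2, 4, 6]].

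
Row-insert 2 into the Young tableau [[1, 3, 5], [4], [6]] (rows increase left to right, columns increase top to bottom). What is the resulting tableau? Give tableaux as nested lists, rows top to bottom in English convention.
In row 1, 2 replaces 3 (the leftmost entry greater than 2); 3 is bumped to row 2. In row 2, 3 replaces 4 (the leftmost entry greater than 3); 4 is bumped to row 3. In row 3, 4 replaces 6 (the leftmost entry greater than 4); 6 is bumped to row 4. 6 starts a new row 4. The new tableau is [[1, 2, 5], [3], [4], [6]].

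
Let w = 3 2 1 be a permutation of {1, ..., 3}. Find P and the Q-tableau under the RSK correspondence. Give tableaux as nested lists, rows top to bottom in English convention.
P = [[1], [2], [3]], Q = [[1], [2], [3]]

Insert each entry of the permutation into P by Schensted row insertion, recording in Q the position of each new cell.

After inserting 3: P = [[3]].
After inserting 2: P = [[2], [3]].
After inserting 1: P = [[1], [2], [3]].

So P = [[1], [2], [3]], Q = [[1], [2], [3]].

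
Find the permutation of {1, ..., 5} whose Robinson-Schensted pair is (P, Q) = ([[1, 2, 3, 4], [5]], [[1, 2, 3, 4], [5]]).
Reverse RSK: for i = n, n-1, ..., 1, locate i in Q, remove the corresponding corner cell from P, and reverse-bump its entry up through P; the value ejected from row 1 is w(i).

So w = 1 2 3 5 4.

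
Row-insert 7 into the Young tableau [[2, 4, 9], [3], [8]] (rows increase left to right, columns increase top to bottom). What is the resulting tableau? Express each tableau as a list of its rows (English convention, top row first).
In row 1, 7 replaces 9 (the leftmost entry greater than 7); 9 is bumped to row 2. 9 is appended to row 2. The new tableau is [[2, 4, 7], [3, 9], [8]].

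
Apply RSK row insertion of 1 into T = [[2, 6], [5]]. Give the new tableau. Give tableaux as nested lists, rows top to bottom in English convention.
In row 1, 1 replaces 2 (the leftmost entry greater than 1); 2 is bumped to row 2. In row 2, 2 replaces 5 (the leftmost entry greater than 2); 5 is bumped to row 3. 5 starts a new row 3. The new tableau is [[1, 6], [2], [5]].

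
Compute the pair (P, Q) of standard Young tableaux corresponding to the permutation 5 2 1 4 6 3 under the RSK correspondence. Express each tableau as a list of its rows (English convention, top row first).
Insert each entry of the permutation into P by Schensted row insertion, recording in Q the position of each new cell.

Insert 5: appended to row 1. P = [[5]], Q = [[1]].
Insert 2: 2 bumps 5 from row 1; 5 starts row 2. P = [[2], [5]], Q = [[1], [2]].
Insert 1: 1 bumps 2 from row 1; 2 bumps 5 from row 2; 5 starts row 3. P = [[1], [2], [5]], Q = [[1], [2], [3]].
Insert 4: appended to row 1. P = [[1, 4], [2], [5]], Q = [[1, 4], [2], [3]].
Insert 6: appended to row 1. P = [[1, 4, 6], [2], [5]], Q = [[1, 4, 5], [2], [3]].
Insert 3: 3 bumps 4 from row 1; 4 appends to row 2. P = [[1, 3, 6], [2, 4], [5]], Q = [[1, 4, 5], [2, 6], [3]].

So P = [[1, 3, 6], [2, 4], [5]], Q = [[1, 4, 5], [2, 6], [3]].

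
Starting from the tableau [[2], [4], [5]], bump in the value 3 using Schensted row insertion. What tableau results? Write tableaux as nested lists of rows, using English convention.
3 is larger than every entry of row 1, so it is appended to row 1. The new tableau is [[2, 3], [4], [5]].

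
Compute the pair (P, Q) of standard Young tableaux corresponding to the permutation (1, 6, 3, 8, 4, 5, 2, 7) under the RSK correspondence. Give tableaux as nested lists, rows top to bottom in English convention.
Insert each entry of the permutation into P by Schensted row insertion, recording in Q the position of each new cell.

Insert 1: appended to row 1. P = [[1]].
Insert 6: appended to row 1. P = [[1, 6]].
Insert 3: 3 bumps 6 from row 1; 6 starts row 2. P = [[1, 3], [6]].
Insert 8: appended to row 1. P = [[1, 3, 8], [6]].
Insert 4: 4 bumps 8 from row 1; 8 appends to row 2. P = [[1, 3, 4], [6, 8]].
Insert 5: appended to row 1. P = [[1, 3, 4, 5], [6, 8]].
Insert 2: 2 bumps 3 from row 1; 3 bumps 6 from row 2; 6 starts row 3. P = [[1, 2, 4, 5], [3, 8], [6]].
Insert 7: appended to row 1. P = [[1, 2, 4, 5, 7], [3, 8], [6]].

So P = [[1, 2, 4, 5, 7], [3, 8], [6]], Q = [[1, 2, 4, 6, 8], [3, 5], [7]].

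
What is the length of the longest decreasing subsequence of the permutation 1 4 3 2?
3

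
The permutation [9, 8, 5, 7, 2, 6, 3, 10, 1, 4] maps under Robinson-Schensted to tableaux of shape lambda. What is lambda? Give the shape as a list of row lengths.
Row-insert each entry into an empty tableau.

After inserting 9: P = [[9]].
After inserting 8: P = [[8], [9]].
After inserting 5: P = [[5], [8], [9]].
After inserting 7: P = [[5, 7], [8], [9]].
After inserting 2: P = [[2, 7], [5], [8], [9]].
After inserting 6: P = [[2, 6], [5, 7], [8], [9]].
After inserting 3: P = [[2, 3], [5, 6], [7], [8], [9]].
After inserting 10: P = [[2, 3, 10], [5, 6], [7], [8], [9]].
After inserting 1: P = [[1, 3, 10], [2, 6], [5], [7], [8], [9]].
After inserting 4: P = [[1, 3, 4], [2, 6, 10], [5], [7], [8], [9]].

The final insertion tableau P = [[1, 3, 4], [2, 6, 10], [5], [7], [8], [9]] has shape [3, 3, 1, 1, 1, 1].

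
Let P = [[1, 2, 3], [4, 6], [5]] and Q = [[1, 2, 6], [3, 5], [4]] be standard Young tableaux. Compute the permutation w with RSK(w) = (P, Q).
5 6 4 1 2 3

Reverse the RSK construction: for i from n down to 1, find the cell of Q containing i, remove the entry at that cell from P, and reverse-bump it up through P; the value ejected from row 1 is w(i).

Step i=6: Q has 6 at row 1, column 3; remove that cell from P, ejecting 3. So w(6) = 3. P is now [[1, 2], [4, 6], [5]].
Step i=5: Q has 5 at row 2, column 2; remove 6 from row 2 of P and reverse-bump: 6 enters row 1 and ejects 2. So w(5) = 2. P is now [[1, 6], [4], [5]].
Step i=4: Q has 4 at row 3, column 1; remove 5 from row 3 of P and reverse-bump: 5 enters row 2 and ejects 4; 4 enters row 1 and ejects 1. So w(4) = 1. P is now [[4, 6], [5]].
Step i=3: Q has 3 at row 2, column 1; remove 5 from row 2 of P and reverse-bump: 5 enters row 1 and ejects 4. So w(3) = 4. P is now [[5, 6]].
Step i=2: Q has 2 at row 1, column 2; remove that cell from P, ejecting 6. So w(2) = 6. P is now [[5]].
Step i=1: Q has 1 at row 1, column 1; remove that cell from P, ejecting 5. So w(1) = 5. P is now [].

So w = 5 6 4 1 2 3.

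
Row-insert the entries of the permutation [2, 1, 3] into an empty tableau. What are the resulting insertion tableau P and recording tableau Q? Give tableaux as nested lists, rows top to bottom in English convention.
P = [[1, 3], [2]], Q = [[1, 3], [2]]

Insert each entry of the permutation into P by Schensted row insertion, recording in Q the position of each new cell.

Insert 2: appended to row 1. P = [[2]].
Insert 1: 1 bumps 2 from row 1; 2 starts row 2. P = [[1], [2]].
Insert 3: appended to row 1. P = [[1, 3], [2]].

So P = [[1, 3], [2]], Q = [[1, 3], [2]].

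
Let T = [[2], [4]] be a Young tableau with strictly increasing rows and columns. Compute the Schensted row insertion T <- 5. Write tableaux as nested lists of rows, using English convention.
[[2, 5], [4]]

5 is larger than every entry of row 1, so it is appended to row 1. The new tableau is [[2, 5], [4]].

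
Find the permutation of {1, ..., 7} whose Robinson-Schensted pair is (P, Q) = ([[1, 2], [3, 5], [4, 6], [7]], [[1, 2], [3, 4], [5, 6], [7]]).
Reverse RSK: for i = n, n-1, ..., 1, locate i in Q, remove the corresponding corner cell from P, and reverse-bump its entry up through P; the value ejected from row 1 is w(i).

So w = 4 7 3 6 1 5 2.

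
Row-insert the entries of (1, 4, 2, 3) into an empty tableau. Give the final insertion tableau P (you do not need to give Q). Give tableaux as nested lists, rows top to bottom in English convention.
Insert 1: appended to row 1. P = [[1]].
Insert 4: appended to row 1. P = [[1, 4]].
Insert 2: 2 bumps 4 from row 1; 4 starts row 2. P = [[1, 2], [4]].
Insert 3: appended to row 1. P = [[1, 2, 3], [4]].

So P = [[1, 2, 3], [4]].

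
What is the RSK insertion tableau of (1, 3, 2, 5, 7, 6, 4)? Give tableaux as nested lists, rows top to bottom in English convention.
Insert 1: appended to row 1. P = [[1]].
Insert 3: appended to row 1. P = [[1, 3]].
Insert 2: 2 bumps 3 from row 1; 3 starts row 2. P = [[1, 2], [3]].
Insert 5: appended to row 1. P = [[1, 2, 5], [3]].
Insert 7: appended to row 1. P = [[1, 2, 5, 7], [3]].
Insert 6: 6 bumps 7 from row 1; 7 appends to row 2. P = [[1, 2, 5, 6], [3, 7]].
Insert 4: 4 bumps 5 from row 1; 5 bumps 7 from row 2; 7 starts row 3. P = [[1, 2, 4, 6], [3, 5], [7]].

So P = [[1, 2, 4, 6], [3, 5], [7]].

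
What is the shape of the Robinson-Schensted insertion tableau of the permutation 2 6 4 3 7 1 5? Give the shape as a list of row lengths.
[3, 2, 1, 1]

Row-insert each entry into an empty tableau.

After inserting 2: P = [[2]].
After inserting 6: P = [[2, 6]].
After inserting 4: P = [[2, 4], [6]].
After inserting 3: P = [[2, 3], [4], [6]].
After inserting 7: P = [[2, 3, 7], [4], [6]].
After inserting 1: P = [[1, 3, 7], [2], [4], [6]].
After inserting 5: P = [[1, 3, 5], [2, 7], [4], [6]].

The final insertion tableau P = [[1, 3, 5], [2, 7], [4], [6]] has shape [3, 2, 1, 1].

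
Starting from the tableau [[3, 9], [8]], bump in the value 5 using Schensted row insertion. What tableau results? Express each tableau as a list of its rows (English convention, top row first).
In row 1, 5 replaces 9 (the leftmost entry greater than 5); 9 is bumped to row 2. 9 is appended to row 2. The new tableau is [[3, 5], [8, 9]].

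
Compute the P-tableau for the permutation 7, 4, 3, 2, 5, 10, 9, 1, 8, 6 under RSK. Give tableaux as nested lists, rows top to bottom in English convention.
Insert 7: appended to row 1. P = [[7]].
Insert 4: 4 bumps 7 from row 1; 7 starts row 2. P = [[4], [7]].
Insert 3: 3 bumps 4 from row 1; 4 bumps 7 from row 2; 7 starts row 3. P = [[3], [4], [7]].
Insert 2: 2 bumps 3 from row 1; 3 bumps 4 from row 2; 4 bumps 7 from row 3; 7 starts row 4. P = [[2], [3], [4], [7]].
Insert 5: appended to row 1. P = [[2, 5], [3], [4], [7]].
Insert 10: appended to row 1. P = [[2, 5, 10], [3], [4], [7]].
Insert 9: 9 bumps 10 from row 1; 10 appends to row 2. P = [[2, 5, 9], [3, 10], [4], [7]].
Insert 1: 1 bumps 2 from row 1; 2 bumps 3 from row 2; 3 bumps 4 from row 3; 4 bumps 7 from row 4; 7 starts row 5. P = [[1, 5, 9], [2, 10], [3], [4], [7]].
Insert 8: 8 bumps 9 from row 1; 9 bumps 10 from row 2; 10 appends to row 3. P = [[1, 5, 8], [2, 9], [3, 10], [4], [7]].
Insert 6: 6 bumps 8 from row 1; 8 bumps 9 from row 2; 9 bumps 10 from row 3; 10 appends to row 4. P = [[1, 5, 6], [2, 8], [3, 9], [4, 10], [7]].

So P = [[1, 5, 6], [2, 8], [3, 9], [4, 10], [7]].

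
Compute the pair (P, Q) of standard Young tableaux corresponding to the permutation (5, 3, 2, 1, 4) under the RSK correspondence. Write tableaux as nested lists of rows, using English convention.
P = [[1, 4], [2], [3], [5]], Q = [[1, 5], [2], [3], [4]]

Insert each entry of the permutation into P by Schensted row insertion, recording in Q the position of each new cell.

Insert 5: appended to row 1. P = [[5]], Q = [[1]].
Insert 3: 3 bumps 5 from row 1; 5 starts row 2. P = [[3], [5]], Q = [[1], [2]].
Insert 2: 2 bumps 3 from row 1; 3 bumps 5 from row 2; 5 starts row 3. P = [[2], [3], [5]], Q = [[1], [2], [3]].
Insert 1: 1 bumps 2 from row 1; 2 bumps 3 from row 2; 3 bumps 5 from row 3; 5 starts row 4. P = [[1], [2], [3], [5]], Q = [[1], [2], [3], [4]].
Insert 4: appended to row 1. P = [[1, 4], [2], [3], [5]], Q = [[1, 5], [2], [3], [4]].

So P = [[1, 4], [2], [3], [5]], Q = [[1, 5], [2], [3], [4]].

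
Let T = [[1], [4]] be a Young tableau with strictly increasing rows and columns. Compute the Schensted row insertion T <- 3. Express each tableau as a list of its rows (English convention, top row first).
3 is larger than every entry of row 1, so it is appended to row 1. The new tableau is [[1, 3], [4]].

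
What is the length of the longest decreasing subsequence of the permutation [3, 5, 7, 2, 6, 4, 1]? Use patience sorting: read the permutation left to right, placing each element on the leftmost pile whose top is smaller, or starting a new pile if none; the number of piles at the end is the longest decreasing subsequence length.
3: new pile. tops = [3]
5: onto pile 1 (replacing 3). tops = [5]
7: onto pile 1 (replacing 5). tops = [7]
2: new pile. tops = [7, 2]
6: onto pile 2 (replacing 2). tops = [7, 6]
4: new pile. tops = [7, 6, 4]
1: new pile. tops = [7, 6, 4, 1]

4 piles, so the longest decreasing subsequence has length 4.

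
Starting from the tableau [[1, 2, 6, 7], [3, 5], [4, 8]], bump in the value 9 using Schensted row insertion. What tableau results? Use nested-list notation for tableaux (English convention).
9 is larger than every entry of row 1, so it is appended to row 1. The new tableau is [[1, 2, 6, 7, 9], [3, 5], [4, 8]].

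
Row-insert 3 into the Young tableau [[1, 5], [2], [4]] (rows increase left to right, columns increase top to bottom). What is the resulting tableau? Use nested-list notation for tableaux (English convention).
In row 1, 3 replaces 5 (the leftmost entry greater than 3); 5 is bumped to row 2. 5 is appended to row 2. The new tableau is [[1, 3], [2, 5], [4]].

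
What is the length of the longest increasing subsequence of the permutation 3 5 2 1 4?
2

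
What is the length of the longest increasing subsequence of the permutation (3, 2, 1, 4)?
2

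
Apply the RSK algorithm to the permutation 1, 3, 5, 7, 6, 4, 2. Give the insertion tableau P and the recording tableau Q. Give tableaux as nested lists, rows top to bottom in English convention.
P = [[1, 2, 4, 6], [3], [5], [7]], Q = [[1, 2, 3, 4], [5], [6], [7]]

Insert each entry of the permutation into P by Schensted row insertion, recording in Q the position of each new cell.

Insert 1: appended to row 1. P = [[1]].
Insert 3: appended to row 1. P = [[1, 3]].
Insert 5: appended to row 1. P = [[1, 3, 5]].
Insert 7: appended to row 1. P = [[1, 3, 5, 7]].
Insert 6: 6 bumps 7 from row 1; 7 starts row 2. P = [[1, 3, 5, 6], [7]].
Insert 4: 4 bumps 5 from row 1; 5 bumps 7 from row 2; 7 starts row 3. P = [[1, 3, 4, 6], [5], [7]].
Insert 2: 2 bumps 3 from row 1; 3 bumps 5 from row 2; 5 bumps 7 from row 3; 7 starts row 4. P = [[1, 2, 4, 6], [3], [5], [7]].

So P = [[1, 2, 4, 6], [3], [5], [7]], Q = [[1, 2, 3, 4], [5], [6], [7]].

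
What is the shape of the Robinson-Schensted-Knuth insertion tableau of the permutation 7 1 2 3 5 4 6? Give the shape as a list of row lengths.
Row-insert each entry into an empty tableau.

After inserting 7: P = [[7]].
After inserting 1: P = [[1], [7]].
After inserting 2: P = [[1, 2], [7]].
After inserting 3: P = [[1, 2, 3], [7]].
After inserting 5: P = [[1, 2, 3, 5], [7]].
After inserting 4: P = [[1, 2, 3, 4], [5], [7]].
After inserting 6: P = [[1, 2, 3, 4, 6], [5], [7]].

The final insertion tableau P = [[1, 2, 3, 4, 6], [5], [7]] has shape [5, 1, 1].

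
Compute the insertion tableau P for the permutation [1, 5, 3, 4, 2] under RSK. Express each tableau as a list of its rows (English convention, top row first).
Insert 1: appended to row 1. P = [[1]].
Insert 5: appended to row 1. P = [[1, 5]].
Insert 3: 3 bumps 5 from row 1; 5 starts row 2. P = [[1, 3], [5]].
Insert 4: appended to row 1. P = [[1, 3, 4], [5]].
Insert 2: 2 bumps 3 from row 1; 3 bumps 5 from row 2; 5 starts row 3. P = [[1, 2, 4], [3], [5]].

So P = [[1, 2, 4], [3], [5]].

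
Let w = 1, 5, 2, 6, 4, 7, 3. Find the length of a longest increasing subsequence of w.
4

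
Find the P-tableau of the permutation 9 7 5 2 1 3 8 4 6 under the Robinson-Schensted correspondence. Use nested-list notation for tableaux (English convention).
After inserting 9: P = [[9]].
After inserting 7: P = [[7], [9]].
After inserting 5: P = [[5], [7], [9]].
After inserting 2: P = [[2], [5], [7], [9]].
After inserting 1: P = [[1], [2], [5], [7], [9]].
After inserting 3: P = [[1, 3], [2], [5], [7], [9]].
After inserting 8: P = [[1, 3, 8], [2], [5], [7], [9]].
After inserting 4: P = [[1, 3, 4], [2, 8], [5], [7], [9]].
After inserting 6: P = [[1, 3, 4, 6], [2, 8], [5], [7], [9]].

So P = [[1, 3, 4, 6], [2, 8], [5], [7], [9]].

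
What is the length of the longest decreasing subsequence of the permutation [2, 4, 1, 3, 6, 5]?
2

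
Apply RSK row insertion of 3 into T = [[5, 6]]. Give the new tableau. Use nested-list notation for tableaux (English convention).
[[3, 6], [5]]

In row 1, 3 replaces 5 (the leftmost entry greater than 3); 5 is bumped to row 2. 5 starts a new row 2. The new tableau is [[3, 6], [5]].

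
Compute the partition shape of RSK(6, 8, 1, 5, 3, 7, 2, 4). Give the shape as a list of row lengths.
Row-insert each entry into an empty tableau.

After inserting 6: P = [[6]].
After inserting 8: P = [[6, 8]].
After inserting 1: P = [[1, 8], [6]].
After inserting 5: P = [[1, 5], [6, 8]].
After inserting 3: P = [[1, 3], [5, 8], [6]].
After inserting 7: P = [[1, 3, 7], [5, 8], [6]].
After inserting 2: P = [[1, 2, 7], [3, 8], [5], [6]].
After inserting 4: P = [[1, 2, 4], [3, 7], [5, 8], [6]].

The final insertion tableau P = [[1, 2, 4], [3, 7], [5, 8], [6]] has shape [3, 2, 2, 1].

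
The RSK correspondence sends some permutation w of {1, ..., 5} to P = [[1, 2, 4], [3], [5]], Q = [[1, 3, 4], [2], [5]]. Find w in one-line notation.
5 1 3 4 2

Reverse the RSK construction: for i from n down to 1, find the cell of Q containing i, remove the entry at that cell from P, and reverse-bump it up through P; the value ejected from row 1 is w(i).

Step i=5: Q has 5 at row 3, column 1; remove 5 from row 3 of P and reverse-bump: 5 enters row 2 and ejects 3; 3 enters row 1 and ejects 2. So w(5) = 2. P is now [[1, 3, 4], [5]].
Step i=4: Q has 4 at row 1, column 3; remove that cell from P, ejecting 4. So w(4) = 4. P is now [[1, 3], [5]].
Step i=3: Q has 3 at row 1, column 2; remove that cell from P, ejecting 3. So w(3) = 3. P is now [[1], [5]].
Step i=2: Q has 2 at row 2, column 1; remove 5 from row 2 of P and reverse-bump: 5 enters row 1 and ejects 1. So w(2) = 1. P is now [[5]].
Step i=1: Q has 1 at row 1, column 1; remove that cell from P, ejecting 5. So w(1) = 5. P is now [].

So w = 5 1 3 4 2.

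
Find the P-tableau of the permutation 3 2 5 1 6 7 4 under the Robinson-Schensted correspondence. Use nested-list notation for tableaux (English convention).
P = [[1, 4, 6, 7], [2, 5], [3]]

Insert 3: appended to row 1. P = [[3]].
Insert 2: 2 bumps 3 from row 1; 3 starts row 2. P = [[2], [3]].
Insert 5: appended to row 1. P = [[2, 5], [3]].
Insert 1: 1 bumps 2 from row 1; 2 bumps 3 from row 2; 3 starts row 3. P = [[1, 5], [2], [3]].
Insert 6: appended to row 1. P = [[1, 5, 6], [2], [3]].
Insert 7: appended to row 1. P = [[1, 5, 6, 7], [2], [3]].
Insert 4: 4 bumps 5 from row 1; 5 appends to row 2. P = [[1, 4, 6, 7], [2, 5], [3]].

So P = [[1, 4, 6, 7], [2, 5], [3]].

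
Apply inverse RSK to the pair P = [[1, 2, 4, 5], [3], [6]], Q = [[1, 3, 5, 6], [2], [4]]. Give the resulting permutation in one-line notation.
6 1 3 2 4 5

Reverse the RSK construction: for i from n down to 1, find the cell of Q containing i, remove the entry at that cell from P, and reverse-bump it up through P; the value ejected from row 1 is w(i).

Step i=6: Q has 6 at row 1, column 4; remove that cell from P, ejecting 5. So w(6) = 5. P is now [[1, 2, 4], [3], [6]].
Step i=5: Q has 5 at row 1, column 3; remove that cell from P, ejecting 4. So w(5) = 4. P is now [[1, 2], [3], [6]].
Step i=4: Q has 4 at row 3, column 1; remove 6 from row 3 of P and reverse-bump: 6 enters row 2 and ejects 3; 3 enters row 1 and ejects 2. So w(4) = 2. P is now [[1, 3], [6]].
Step i=3: Q has 3 at row 1, column 2; remove that cell from P, ejecting 3. So w(3) = 3. P is now [[1], [6]].
Step i=2: Q has 2 at row 2, column 1; remove 6 from row 2 of P and reverse-bump: 6 enters row 1 and ejects 1. So w(2) = 1. P is now [[6]].
Step i=1: Q has 1 at row 1, column 1; remove that cell from P, ejecting 6. So w(1) = 6. P is now [].

So w = 6 1 3 2 4 5.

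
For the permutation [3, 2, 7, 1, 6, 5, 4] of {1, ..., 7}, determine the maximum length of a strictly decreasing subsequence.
4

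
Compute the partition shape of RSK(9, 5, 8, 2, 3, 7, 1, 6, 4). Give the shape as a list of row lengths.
[3, 2, 2, 1, 1]

RSK row insertion gives P = [[1, 3, 4], [2, 6], [5, 7], [8], [9]], which has shape [3, 2, 2, 1, 1].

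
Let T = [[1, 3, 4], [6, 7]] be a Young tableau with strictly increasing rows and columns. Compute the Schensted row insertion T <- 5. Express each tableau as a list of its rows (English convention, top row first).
5 is larger than every entry of row 1, so it is appended to row 1. The new tableau is [[1, 3, 4, 5], [6, 7]].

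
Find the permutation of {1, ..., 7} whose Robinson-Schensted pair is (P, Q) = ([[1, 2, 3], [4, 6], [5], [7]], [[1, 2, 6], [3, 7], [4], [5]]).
1 7 5 4 2 6 3

Reverse the RSK construction: for i from n down to 1, find the cell of Q containing i, remove the entry at that cell from P, and reverse-bump it up through P; the value ejected from row 1 is w(i).

Step i=7: Q has 7 at row 2, column 2; remove 6 from row 2 of P and reverse-bump: 6 enters row 1 and ejects 3. So w(7) = 3. P is now [[1, 2, 6], [4], [5], [7]].
Step i=6: Q has 6 at row 1, column 3; remove that cell from P, ejecting 6. So w(6) = 6. P is now [[1, 2], [4], [5], [7]].
Step i=5: Q has 5 at row 4, column 1; remove 7 from row 4 of P and reverse-bump: 7 enters row 3 and ejects 5; 5 enters row 2 and ejects 4; 4 enters row 1 and ejects 2. So w(5) = 2. P is now [[1, 4], [5], [7]].
Step i=4: Q has 4 at row 3, column 1; remove 7 from row 3 of P and reverse-bump: 7 enters row 2 and ejects 5; 5 enters row 1 and ejects 4. So w(4) = 4. P is now [[1, 5], [7]].
Step i=3: Q has 3 at row 2, column 1; remove 7 from row 2 of P and reverse-bump: 7 enters row 1 and ejects 5. So w(3) = 5. P is now [[1, 7]].
Step i=2: Q has 2 at row 1, column 2; remove that cell from P, ejecting 7. So w(2) = 7. P is now [[1]].
Step i=1: Q has 1 at row 1, column 1; remove that cell from P, ejecting 1. So w(1) = 1. P is now [].

So w = 1 7 5 4 2 6 3.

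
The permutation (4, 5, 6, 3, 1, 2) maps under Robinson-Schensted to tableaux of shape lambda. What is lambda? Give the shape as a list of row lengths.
[3, 2, 1]

Row-insert each entry into an empty tableau.

After inserting 4: P = [[4]].
After inserting 5: P = [[4, 5]].
After inserting 6: P = [[4, 5, 6]].
After inserting 3: P = [[3, 5, 6], [4]].
After inserting 1: P = [[1, 5, 6], [3], [4]].
After inserting 2: P = [[1, 2, 6], [3, 5], [4]].

The final insertion tableau P = [[1, 2, 6], [3, 5], [4]] has shape [3, 2, 1].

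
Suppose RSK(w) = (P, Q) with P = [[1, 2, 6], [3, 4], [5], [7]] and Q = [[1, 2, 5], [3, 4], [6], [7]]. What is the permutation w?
Reverse the RSK construction: for i from n down to 1, find the cell of Q containing i, remove the entry at that cell from P, and reverse-bump it up through P; the value ejected from row 1 is w(i).

Step i=7: Q has 7 at row 4, column 1; remove 7 from row 4 of P and reverse-bump: 7 enters row 3 and ejects 5; 5 enters row 2 and ejects 4; 4 enters row 1 and ejects 2. So w(7) = 2. P is now [[1, 4, 6], [3, 5], [7]].
Step i=6: Q has 6 at row 3, column 1; remove 7 from row 3 of P and reverse-bump: 7 enters row 2 and ejects 5; 5 enters row 1 and ejects 4. So w(6) = 4. P is now [[1, 5, 6], [3, 7]].
Step i=5: Q has 5 at row 1, column 3; remove that cell from P, ejecting 6. So w(5) = 6. P is now [[1, 5], [3, 7]].
Step i=4: Q has 4 at row 2, column 2; remove 7 from row 2 of P and reverse-bump: 7 enters row 1 and ejects 5. So w(4) = 5. P is now [[1, 7], [3]].
Step i=3: Q has 3 at row 2, column 1; remove 3 from row 2 of P and reverse-bump: 3 enters row 1 and ejects 1. So w(3) = 1. P is now [[3, 7]].
Step i=2: Q has 2 at row 1, column 2; remove that cell from P, ejecting 7. So w(2) = 7. P is now [[3]].
Step i=1: Q has 1 at row 1, column 1; remove that cell from P, ejecting 3. So w(1) = 3. P is now [].

So w = 3 7 1 5 6 4 2.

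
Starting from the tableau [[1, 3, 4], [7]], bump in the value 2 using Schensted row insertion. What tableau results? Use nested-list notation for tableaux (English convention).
[[1, 2, 4], [3], [7]]

In row 1, 2 replaces 3 (the leftmost entry greater than 2); 3 is bumped to row 2. In row 2, 3 replaces 7 (the leftmost entry greater than 3); 7 is bumped to row 3. 7 starts a new row 3. The new tableau is [[1, 2, 4], [3], [7]].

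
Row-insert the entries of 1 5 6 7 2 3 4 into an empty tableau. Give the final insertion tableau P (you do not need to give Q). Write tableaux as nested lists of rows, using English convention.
P = [[1, 2, 3, 4], [5, 6, 7]]

Insert 1: appended to row 1. P = [[1]].
Insert 5: appended to row 1. P = [[1, 5]].
Insert 6: appended to row 1. P = [[1, 5, 6]].
Insert 7: appended to row 1. P = [[1, 5, 6, 7]].
Insert 2: 2 bumps 5 from row 1; 5 starts row 2. P = [[1, 2, 6, 7], [5]].
Insert 3: 3 bumps 6 from row 1; 6 appends to row 2. P = [[1, 2, 3, 7], [5, 6]].
Insert 4: 4 bumps 7 from row 1; 7 appends to row 2. P = [[1, 2, 3, 4], [5, 6, 7]].

So P = [[1, 2, 3, 4], [5, 6, 7]].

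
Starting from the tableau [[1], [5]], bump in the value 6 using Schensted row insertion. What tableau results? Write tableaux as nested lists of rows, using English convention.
6 is larger than every entry of row 1, so it is appended to row 1. The new tableau is [[1, 6], [5]].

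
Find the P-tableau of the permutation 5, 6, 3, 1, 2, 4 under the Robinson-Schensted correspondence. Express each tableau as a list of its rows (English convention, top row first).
P = [[1, 2, 4], [3, 6], [5]]

Insert 5: appended to row 1. P = [[5]].
Insert 6: appended to row 1. P = [[5, 6]].
Insert 3: 3 bumps 5 from row 1; 5 starts row 2. P = [[3, 6], [5]].
Insert 1: 1 bumps 3 from row 1; 3 bumps 5 from row 2; 5 starts row 3. P = [[1, 6], [3], [5]].
Insert 2: 2 bumps 6 from row 1; 6 appends to row 2. P = [[1, 2], [3, 6], [5]].
Insert 4: appended to row 1. P = [[1, 2, 4], [3, 6], [5]].

So P = [[1, 2, 4], [3, 6], [5]].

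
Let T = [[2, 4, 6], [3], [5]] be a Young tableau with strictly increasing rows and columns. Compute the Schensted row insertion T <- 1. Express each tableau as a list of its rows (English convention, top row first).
[[1, 4, 6], [2], [3], [5]]

In row 1, 1 replaces 2 (the leftmost entry greater than 1); 2 is bumped to row 2. In row 2, 2 replaces 3 (the leftmost entry greater than 2); 3 is bumped to row 3. In row 3, 3 replaces 5 (the leftmost entry greater than 3); 5 is bumped to row 4. 5 starts a new row 4. The new tableau is [[1, 4, 6], [2], [3], [5]].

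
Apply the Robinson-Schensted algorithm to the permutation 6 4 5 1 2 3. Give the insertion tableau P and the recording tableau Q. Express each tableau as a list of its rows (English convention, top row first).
P = [[1, 2, 3], [4, 5], [6]], Q = [[1, 3, 6], [2, 5], [4]]

Insert each entry of the permutation into P by Schensted row insertion, recording in Q the position of each new cell.

Insert 6: appended to row 1. P = [[6]].
Insert 4: 4 bumps 6 from row 1; 6 starts row 2. P = [[4], [6]].
Insert 5: appended to row 1. P = [[4, 5], [6]].
Insert 1: 1 bumps 4 from row 1; 4 bumps 6 from row 2; 6 starts row 3. P = [[1, 5], [4], [6]].
Insert 2: 2 bumps 5 from row 1; 5 appends to row 2. P = [[1, 2], [4, 5], [6]].
Insert 3: appended to row 1. P = [[1, 2, 3], [4, 5], [6]].

So P = [[1, 2, 3], [4, 5], [6]], Q = [[1, 3, 6], [2, 5], [4]].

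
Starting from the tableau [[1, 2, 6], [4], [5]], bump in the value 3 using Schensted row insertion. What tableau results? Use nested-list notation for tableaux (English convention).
In row 1, 3 replaces 6 (the leftmost entry greater than 3); 6 is bumped to row 2. 6 is appended to row 2. The new tableau is [[1, 2, 3], [4, 6], [5]].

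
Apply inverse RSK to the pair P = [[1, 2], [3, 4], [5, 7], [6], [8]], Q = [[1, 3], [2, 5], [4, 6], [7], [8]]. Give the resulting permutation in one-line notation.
Reverse RSK: for i = n, n-1, ..., 1, locate i in Q, remove the corresponding corner cell from P, and reverse-bump its entry up through P; the value ejected from row 1 is w(i).

So w = 6 3 8 1 7 5 4 2.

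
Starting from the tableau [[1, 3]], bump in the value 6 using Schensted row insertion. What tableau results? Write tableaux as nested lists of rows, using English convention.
6 is larger than every entry of row 1, so it is appended to row 1. The new tableau is [[1, 3, 6]].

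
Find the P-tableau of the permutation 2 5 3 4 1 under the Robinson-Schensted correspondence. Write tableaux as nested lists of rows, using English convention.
Insert 2: appended to row 1. P = [[2]].
Insert 5: appended to row 1. P = [[2, 5]].
Insert 3: 3 bumps 5 from row 1; 5 starts row 2. P = [[2, 3], [5]].
Insert 4: appended to row 1. P = [[2, 3, 4], [5]].
Insert 1: 1 bumps 2 from row 1; 2 bumps 5 from row 2; 5 starts row 3. P = [[1, 3, 4], [2], [5]].

So P = [[1, 3, 4], [2], [5]].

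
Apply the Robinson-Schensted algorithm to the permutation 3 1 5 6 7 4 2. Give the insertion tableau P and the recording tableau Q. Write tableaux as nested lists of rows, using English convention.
Insert each entry of the permutation into P by Schensted row insertion, recording in Q the position of each new cell.

Insert 3: appended to row 1. P = [[3]].
Insert 1: 1 bumps 3 from row 1; 3 starts row 2. P = [[1], [3]].
Insert 5: appended to row 1. P = [[1, 5], [3]].
Insert 6: appended to row 1. P = [[1, 5, 6], [3]].
Insert 7: appended to row 1. P = [[1, 5, 6, 7], [3]].
Insert 4: 4 bumps 5 from row 1; 5 appends to row 2. P = [[1, 4, 6, 7], [3, 5]].
Insert 2: 2 bumps 4 from row 1; 4 bumps 5 from row 2; 5 starts row 3. P = [[1, 2, 6, 7], [3, 4], [5]].

So P = [[1, 2, 6, 7], [3, 4], [5]], Q = [[1, 3, 4, 5], [2, 6], [7]].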